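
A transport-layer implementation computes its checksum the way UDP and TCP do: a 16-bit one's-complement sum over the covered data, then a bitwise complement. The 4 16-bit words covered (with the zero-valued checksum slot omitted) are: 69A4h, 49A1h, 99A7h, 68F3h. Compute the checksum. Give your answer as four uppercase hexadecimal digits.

One's-complement addition (fold any carry out of bit 15 back into bit 0):
  0x69A4 + 0x49A1 = 0x0B345
  0xB345 + 0x99A7 = 0x14CEC → wrap carry → 0x4CED
  0x4CED + 0x68F3 = 0x0B5E0
One's-complement sum = 0xB5E0.
Checksum = ~0xB5E0 & 0xFFFF = 0x4A1F.

4A1F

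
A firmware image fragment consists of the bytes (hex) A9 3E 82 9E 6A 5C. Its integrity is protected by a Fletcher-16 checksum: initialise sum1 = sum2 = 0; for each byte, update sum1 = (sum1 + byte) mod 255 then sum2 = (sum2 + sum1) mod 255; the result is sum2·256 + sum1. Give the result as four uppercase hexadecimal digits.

Running sums (mod 255):
  after byte 0 (A9): sum1=169, sum2=169
  after byte 1 (3E): sum1=231, sum2=145
  after byte 2 (82): sum1=106, sum2=251
  after byte 3 (9E): sum1=9, sum2=5
  after byte 4 (6A): sum1=115, sum2=120
  after byte 5 (5C): sum1=207, sum2=72
Checksum = sum2·256 + sum1 = 72·256 + 207 = 18639 = 0x48CF.

48CF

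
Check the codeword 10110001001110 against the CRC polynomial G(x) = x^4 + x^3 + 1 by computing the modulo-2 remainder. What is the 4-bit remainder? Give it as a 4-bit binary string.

0000

Modulo-2 division of 10110001001110 by 11001:
  pos 0: 10110 XOR 11001 = 01111
  pos 1: 11110 XOR 11001 = 00111
  pos 3: 11101 XOR 11001 = 00100
  pos 5: 10000 XOR 11001 = 01001
  pos 6: 10011 XOR 11001 = 01010
  pos 7: 10101 XOR 11001 = 01100
  pos 8: 11001 XOR 11001 = 00000
Remainder = 0000 (zero — the frame passes the CRC check).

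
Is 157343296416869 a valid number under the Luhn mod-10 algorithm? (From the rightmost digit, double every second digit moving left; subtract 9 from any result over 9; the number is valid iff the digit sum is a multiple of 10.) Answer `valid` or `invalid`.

From the right, keep odd positions and double even positions (subtract 9 from any doubled value over 9):
  doubled (positions 2,4,...): 3 3 8 9 6 6 1 → sum 36
  kept (positions 1,3,...): 9 8 1 6 2 4 7 1 → sum 38
Total = 74.
74 mod 10 = 4, so the number is invalid.

invalid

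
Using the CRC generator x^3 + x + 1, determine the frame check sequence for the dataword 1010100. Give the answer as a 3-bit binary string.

Append 3 zeros: 1010100000. Divide by 1011 (XOR where the leading bit is 1):
  pos 0: 1010 XOR 1011 = 0001
  pos 3: 1100 XOR 1011 = 0111
  pos 4: 1110 XOR 1011 = 0101
  pos 5: 1010 XOR 1011 = 0001
Remainder (last 3 bits) = 010. This is the CRC / FCS.

010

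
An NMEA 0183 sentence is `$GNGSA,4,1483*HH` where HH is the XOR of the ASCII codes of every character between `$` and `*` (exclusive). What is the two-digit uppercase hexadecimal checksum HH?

66

XOR the ASCII codes of the payload characters:
  'G' = 0x47 → acc = 0x47
  'N' = 0x4E → acc = 0x09
  'G' = 0x47 → acc = 0x4E
  'S' = 0x53 → acc = 0x1D
  'A' = 0x41 → acc = 0x5C
  ',' = 0x2C → acc = 0x70
  '4' = 0x34 → acc = 0x44
  ',' = 0x2C → acc = 0x68
  '1' = 0x31 → acc = 0x59
  '4' = 0x34 → acc = 0x6D
  '8' = 0x38 → acc = 0x55
  '3' = 0x33 → acc = 0x66
Checksum = 0x66.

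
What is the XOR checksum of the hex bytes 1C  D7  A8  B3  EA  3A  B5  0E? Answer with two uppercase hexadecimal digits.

XOR the bytes together:
  start with 0x1C
  0x1C ⊕ 0xD7 = 0xCB
  0xCB ⊕ 0xA8 = 0x63
  0x63 ⊕ 0xB3 = 0xD0
  0xD0 ⊕ 0xEA = 0x3A
  0x3A ⊕ 0x3A = 0x00
  0x00 ⊕ 0xB5 = 0xB5
  0xB5 ⊕ 0x0E = 0xBB

BB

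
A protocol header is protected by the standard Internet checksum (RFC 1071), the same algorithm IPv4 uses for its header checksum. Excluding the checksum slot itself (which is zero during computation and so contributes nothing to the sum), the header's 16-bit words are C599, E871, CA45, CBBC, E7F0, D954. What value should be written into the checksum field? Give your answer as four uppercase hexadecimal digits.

One's-complement addition (fold any carry out of bit 15 back into bit 0):
  0xC599 + 0xE871 = 0x1AE0A → wrap carry → 0xAE0B
  0xAE0B + 0xCA45 = 0x17850 → wrap carry → 0x7851
  0x7851 + 0xCBBC = 0x1440D → wrap carry → 0x440E
  0x440E + 0xE7F0 = 0x12BFE → wrap carry → 0x2BFF
  0x2BFF + 0xD954 = 0x10553 → wrap carry → 0x0554
One's-complement sum = 0x0554.
Checksum = ~0x0554 & 0xFFFF = 0xFAAB.

FAAB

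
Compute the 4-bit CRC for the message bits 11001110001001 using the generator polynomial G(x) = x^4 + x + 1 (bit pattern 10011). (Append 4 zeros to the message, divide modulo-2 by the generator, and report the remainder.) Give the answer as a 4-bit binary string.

Append 4 zeros: 110011100010010000. Divide by 10011 (XOR where the leading bit is 1):
  pos 0: 11001 XOR 10011 = 01010
  pos 1: 10101 XOR 10011 = 00110
  pos 3: 11010 XOR 10011 = 01001
  pos 4: 10010 XOR 10011 = 00001
  pos 8: 10100 XOR 10011 = 00111
  pos 10: 11110 XOR 10011 = 01101
  pos 11: 11010 XOR 10011 = 01001
  pos 12: 10010 XOR 10011 = 00001
Remainder (last 4 bits) = 0010. This is the CRC / FCS.

0010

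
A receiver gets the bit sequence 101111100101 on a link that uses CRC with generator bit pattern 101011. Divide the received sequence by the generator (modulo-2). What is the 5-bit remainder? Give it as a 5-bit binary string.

Modulo-2 division of 101111100101 by 101011:
  pos 0: 101111 XOR 101011 = 000100
  pos 3: 100100 XOR 101011 = 001111
  pos 5: 111110 XOR 101011 = 010101
  pos 6: 101011 XOR 101011 = 000000
Remainder = 00000 (zero — the frame passes the CRC check).

00000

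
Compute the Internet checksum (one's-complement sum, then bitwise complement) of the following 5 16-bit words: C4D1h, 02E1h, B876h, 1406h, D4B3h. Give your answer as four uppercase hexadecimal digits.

971C

One's-complement addition (fold any carry out of bit 15 back into bit 0):
  0xC4D1 + 0x02E1 = 0x0C7B2
  0xC7B2 + 0xB876 = 0x18028 → wrap carry → 0x8029
  0x8029 + 0x1406 = 0x0942F
  0x942F + 0xD4B3 = 0x168E2 → wrap carry → 0x68E3
One's-complement sum = 0x68E3.
Checksum = ~0x68E3 & 0xFFFF = 0x971C.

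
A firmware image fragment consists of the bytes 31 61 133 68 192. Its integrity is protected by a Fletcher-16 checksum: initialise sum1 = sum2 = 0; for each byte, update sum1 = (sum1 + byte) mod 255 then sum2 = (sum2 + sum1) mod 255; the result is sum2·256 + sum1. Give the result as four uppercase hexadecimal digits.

6AE6

Running sums (mod 255):
  after byte 0 (31): sum1=31, sum2=31
  after byte 1 (61): sum1=92, sum2=123
  after byte 2 (133): sum1=225, sum2=93
  after byte 3 (68): sum1=38, sum2=131
  after byte 4 (192): sum1=230, sum2=106
Checksum = sum2·256 + sum1 = 106·256 + 230 = 27366 = 0x6AE6.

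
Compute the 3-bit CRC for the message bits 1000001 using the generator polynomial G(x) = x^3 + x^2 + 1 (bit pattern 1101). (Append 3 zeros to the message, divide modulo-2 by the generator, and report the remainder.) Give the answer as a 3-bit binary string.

Append 3 zeros: 1000001000. Divide by 1101 (XOR where the leading bit is 1):
  pos 0: 1000 XOR 1101 = 0101
  pos 1: 1010 XOR 1101 = 0111
  pos 2: 1110 XOR 1101 = 0011
  pos 4: 1110 XOR 1101 = 0011
  pos 6: 1100 XOR 1101 = 0001
Remainder (last 3 bits) = 001. This is the CRC / FCS.

001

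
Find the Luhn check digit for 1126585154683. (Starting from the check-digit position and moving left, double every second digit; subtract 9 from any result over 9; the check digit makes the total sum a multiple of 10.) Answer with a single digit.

Partial digits right→left: 3 8 6 4 5 1 5 8 5 6 2 1 1
Double every second digit counting from the check-digit position (so the 1st, 3rd, 5th, ... of the partial from the right).
  doubled (with −9 where >9): 6 3 1 1 1 4 2 → sum 18
  kept as-is: 8 4 1 8 6 1 → sum 28
Total = 18 + 28 = 46.
Check digit = (10 − (46 mod 10)) mod 10 = 4.

4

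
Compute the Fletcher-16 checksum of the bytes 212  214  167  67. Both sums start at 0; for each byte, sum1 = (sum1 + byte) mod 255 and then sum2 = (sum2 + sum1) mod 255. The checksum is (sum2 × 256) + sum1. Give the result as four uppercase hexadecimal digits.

Running sums (mod 255):
  after byte 0 (212): sum1=212, sum2=212
  after byte 1 (214): sum1=171, sum2=128
  after byte 2 (167): sum1=83, sum2=211
  after byte 3 (67): sum1=150, sum2=106
Checksum = sum2·256 + sum1 = 106·256 + 150 = 27286 = 0x6A96.

6A96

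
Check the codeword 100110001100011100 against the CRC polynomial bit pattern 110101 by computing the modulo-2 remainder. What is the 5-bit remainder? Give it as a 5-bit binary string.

Modulo-2 division of 100110001100011100 by 110101:
  pos 0: 100110 XOR 110101 = 010011
  pos 1: 100110 XOR 110101 = 010011
  pos 2: 100110 XOR 110101 = 010011
  pos 3: 100111 XOR 110101 = 010010
  pos 4: 100101 XOR 110101 = 010000
  pos 5: 100000 XOR 110101 = 010101
  pos 6: 101010 XOR 110101 = 011111
  pos 7: 111110 XOR 110101 = 001011
  pos 9: 101111 XOR 110101 = 011010
  pos 10: 110101 XOR 110101 = 000000
Remainder = 00000 (zero — the frame passes the CRC check).

00000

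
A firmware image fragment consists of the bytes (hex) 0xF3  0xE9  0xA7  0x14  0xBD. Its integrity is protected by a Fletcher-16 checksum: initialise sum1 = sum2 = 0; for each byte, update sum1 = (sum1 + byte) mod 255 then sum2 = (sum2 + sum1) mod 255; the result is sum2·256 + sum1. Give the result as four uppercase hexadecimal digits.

4857

Running sums (mod 255):
  after byte 0 (0xF3): sum1=243, sum2=243
  after byte 1 (0xE9): sum1=221, sum2=209
  after byte 2 (0xA7): sum1=133, sum2=87
  after byte 3 (0x14): sum1=153, sum2=240
  after byte 4 (0xBD): sum1=87, sum2=72
Checksum = sum2·256 + sum1 = 72·256 + 87 = 18519 = 0x4857.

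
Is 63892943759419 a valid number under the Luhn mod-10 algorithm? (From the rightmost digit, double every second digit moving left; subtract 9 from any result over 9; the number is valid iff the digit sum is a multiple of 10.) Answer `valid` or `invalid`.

valid

From the right, keep odd positions and double even positions (subtract 9 from any doubled value over 9):
  doubled (positions 2,4,...): 2 9 5 8 4 7 3 → sum 38
  kept (positions 1,3,...): 9 4 5 3 9 9 3 → sum 42
Total = 80.
80 mod 10 = 0, so the number is valid.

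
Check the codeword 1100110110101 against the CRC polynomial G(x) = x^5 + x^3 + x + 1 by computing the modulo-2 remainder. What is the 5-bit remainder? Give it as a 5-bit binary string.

Modulo-2 division of 1100110110101 by 101011:
  pos 0: 110011 XOR 101011 = 011000
  pos 1: 110000 XOR 101011 = 011011
  pos 2: 110111 XOR 101011 = 011100
  pos 3: 111001 XOR 101011 = 010010
  pos 4: 100100 XOR 101011 = 001111
  pos 6: 111110 XOR 101011 = 010101
  pos 7: 101011 XOR 101011 = 000000
Remainder = 00000 (zero — the frame passes the CRC check).

00000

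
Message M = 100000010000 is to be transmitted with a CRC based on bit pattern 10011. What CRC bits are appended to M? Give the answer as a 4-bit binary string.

0100

Append 4 zeros: 1000000100000000. Divide by 10011 (XOR where the leading bit is 1):
  pos 0: 10000 XOR 10011 = 00011
  pos 3: 11001 XOR 10011 = 01010
  pos 4: 10100 XOR 10011 = 00111
  pos 6: 11100 XOR 10011 = 01111
  pos 7: 11110 XOR 10011 = 01101
  pos 8: 11010 XOR 10011 = 01001
  pos 9: 10010 XOR 10011 = 00001
Remainder (last 4 bits) = 0100. This is the CRC / FCS.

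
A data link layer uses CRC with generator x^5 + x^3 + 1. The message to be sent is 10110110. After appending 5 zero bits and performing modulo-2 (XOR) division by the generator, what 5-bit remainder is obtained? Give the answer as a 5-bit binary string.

01111

Append 5 zeros: 1011011000000. Divide by 101001 (XOR where the leading bit is 1):
  pos 0: 101101 XOR 101001 = 000100
  pos 3: 100100 XOR 101001 = 001101
  pos 5: 110100 XOR 101001 = 011101
  pos 6: 111010 XOR 101001 = 010011
  pos 7: 100110 XOR 101001 = 001111
Remainder (last 5 bits) = 01111. This is the CRC / FCS.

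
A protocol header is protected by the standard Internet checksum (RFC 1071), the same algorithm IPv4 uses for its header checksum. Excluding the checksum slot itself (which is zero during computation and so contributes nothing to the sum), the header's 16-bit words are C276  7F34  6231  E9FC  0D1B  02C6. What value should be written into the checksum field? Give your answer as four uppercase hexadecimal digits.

6245

One's-complement addition (fold any carry out of bit 15 back into bit 0):
  0xC276 + 0x7F34 = 0x141AA → wrap carry → 0x41AB
  0x41AB + 0x6231 = 0x0A3DC
  0xA3DC + 0xE9FC = 0x18DD8 → wrap carry → 0x8DD9
  0x8DD9 + 0x0D1B = 0x09AF4
  0x9AF4 + 0x02C6 = 0x09DBA
One's-complement sum = 0x9DBA.
Checksum = ~0x9DBA & 0xFFFF = 0x6245.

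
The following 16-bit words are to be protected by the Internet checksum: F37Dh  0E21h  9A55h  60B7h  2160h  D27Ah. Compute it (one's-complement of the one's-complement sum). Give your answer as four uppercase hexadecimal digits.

0F79

One's-complement addition (fold any carry out of bit 15 back into bit 0):
  0xF37D + 0x0E21 = 0x1019E → wrap carry → 0x019F
  0x019F + 0x9A55 = 0x09BF4
  0x9BF4 + 0x60B7 = 0x0FCAB
  0xFCAB + 0x2160 = 0x11E0B → wrap carry → 0x1E0C
  0x1E0C + 0xD27A = 0x0F086
One's-complement sum = 0xF086.
Checksum = ~0xF086 & 0xFFFF = 0x0F79.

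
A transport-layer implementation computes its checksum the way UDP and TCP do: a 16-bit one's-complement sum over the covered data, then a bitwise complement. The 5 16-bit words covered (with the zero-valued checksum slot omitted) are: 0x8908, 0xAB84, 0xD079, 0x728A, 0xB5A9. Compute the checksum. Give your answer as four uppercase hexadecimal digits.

One's-complement addition (fold any carry out of bit 15 back into bit 0):
  0x8908 + 0xAB84 = 0x1348C → wrap carry → 0x348D
  0x348D + 0xD079 = 0x10506 → wrap carry → 0x0507
  0x0507 + 0x728A = 0x07791
  0x7791 + 0xB5A9 = 0x12D3A → wrap carry → 0x2D3B
One's-complement sum = 0x2D3B.
Checksum = ~0x2D3B & 0xFFFF = 0xD2C4.

D2C4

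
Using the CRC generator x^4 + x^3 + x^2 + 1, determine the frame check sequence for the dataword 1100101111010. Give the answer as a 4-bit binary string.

1001

Append 4 zeros: 11001011110100000. Divide by 11101 (XOR where the leading bit is 1):
  pos 0: 11001 XOR 11101 = 00100
  pos 2: 10001 XOR 11101 = 01100
  pos 3: 11001 XOR 11101 = 00100
  pos 5: 10011 XOR 11101 = 01110
  pos 6: 11100 XOR 11101 = 00001
  pos 10: 11000 XOR 11101 = 00101
  pos 12: 10100 XOR 11101 = 01001
Remainder (last 4 bits) = 1001. This is the CRC / FCS.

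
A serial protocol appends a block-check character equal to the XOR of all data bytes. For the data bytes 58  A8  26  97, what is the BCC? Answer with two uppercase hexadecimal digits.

XOR the bytes together:
  start with 0x58
  0x58 ⊕ 0xA8 = 0xF0
  0xF0 ⊕ 0x26 = 0xD6
  0xD6 ⊕ 0x97 = 0x41

41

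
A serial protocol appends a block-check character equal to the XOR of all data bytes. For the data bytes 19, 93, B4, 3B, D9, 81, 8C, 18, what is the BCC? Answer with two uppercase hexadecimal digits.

XOR the bytes together:
  start with 0x19
  0x19 ⊕ 0x93 = 0x8A
  0x8A ⊕ 0xB4 = 0x3E
  0x3E ⊕ 0x3B = 0x05
  0x05 ⊕ 0xD9 = 0xDC
  0xDC ⊕ 0x81 = 0x5D
  0x5D ⊕ 0x8C = 0xD1
  0xD1 ⊕ 0x18 = 0xC9

C9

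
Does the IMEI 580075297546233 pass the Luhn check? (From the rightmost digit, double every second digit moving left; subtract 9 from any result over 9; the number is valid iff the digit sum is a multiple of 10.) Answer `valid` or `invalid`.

invalid

From the right, keep odd positions and double even positions (subtract 9 from any doubled value over 9):
  doubled (positions 2,4,...): 6 3 1 9 1 0 7 → sum 27
  kept (positions 1,3,...): 3 2 4 7 2 7 0 5 → sum 30
Total = 57.
57 mod 10 = 7, so the number is invalid.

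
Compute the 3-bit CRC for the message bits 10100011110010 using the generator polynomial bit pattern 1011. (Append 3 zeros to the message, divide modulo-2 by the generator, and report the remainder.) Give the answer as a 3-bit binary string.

Append 3 zeros: 10100011110010000. Divide by 1011 (XOR where the leading bit is 1):
  pos 0: 1010 XOR 1011 = 0001
  pos 3: 1001 XOR 1011 = 0010
  pos 5: 1011 XOR 1011 = 0000
  pos 9: 1001 XOR 1011 = 0010
  pos 11: 1000 XOR 1011 = 0011
  pos 13: 1100 XOR 1011 = 0111
Remainder (last 3 bits) = 111. This is the CRC / FCS.

111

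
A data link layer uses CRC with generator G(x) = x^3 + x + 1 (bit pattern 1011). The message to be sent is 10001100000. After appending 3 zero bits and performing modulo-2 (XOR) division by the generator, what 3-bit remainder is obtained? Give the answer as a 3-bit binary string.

011

Append 3 zeros: 10001100000000. Divide by 1011 (XOR where the leading bit is 1):
  pos 0: 1000 XOR 1011 = 0011
  pos 2: 1111 XOR 1011 = 0100
  pos 3: 1000 XOR 1011 = 0011
  pos 5: 1100 XOR 1011 = 0111
  pos 6: 1110 XOR 1011 = 0101
  pos 7: 1010 XOR 1011 = 0001
  pos 10: 1000 XOR 1011 = 0011
Remainder (last 3 bits) = 011. This is the CRC / FCS.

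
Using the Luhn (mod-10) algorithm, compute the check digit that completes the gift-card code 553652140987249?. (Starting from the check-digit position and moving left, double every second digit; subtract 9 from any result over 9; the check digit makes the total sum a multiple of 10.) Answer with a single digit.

3

Partial digits right→left: 9 4 2 7 8 9 0 4 1 2 5 6 3 5 5
Double every second digit counting from the check-digit position (so the 1st, 3rd, 5th, ... of the partial from the right).
  doubled (with −9 where >9): 9 4 7 0 2 1 6 1 → sum 30
  kept as-is: 4 7 9 4 2 6 5 → sum 37
Total = 30 + 37 = 67.
Check digit = (10 − (67 mod 10)) mod 10 = 3.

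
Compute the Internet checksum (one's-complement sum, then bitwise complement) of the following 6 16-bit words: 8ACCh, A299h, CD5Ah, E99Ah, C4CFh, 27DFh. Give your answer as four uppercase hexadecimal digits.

2EF5

One's-complement addition (fold any carry out of bit 15 back into bit 0):
  0x8ACC + 0xA299 = 0x12D65 → wrap carry → 0x2D66
  0x2D66 + 0xCD5A = 0x0FAC0
  0xFAC0 + 0xE99A = 0x1E45A → wrap carry → 0xE45B
  0xE45B + 0xC4CF = 0x1A92A → wrap carry → 0xA92B
  0xA92B + 0x27DF = 0x0D10A
One's-complement sum = 0xD10A.
Checksum = ~0xD10A & 0xFFFF = 0x2EF5.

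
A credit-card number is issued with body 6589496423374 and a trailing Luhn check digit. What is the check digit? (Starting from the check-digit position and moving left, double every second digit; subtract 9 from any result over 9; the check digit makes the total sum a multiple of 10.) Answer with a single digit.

4

Partial digits right→left: 4 7 3 3 2 4 6 9 4 9 8 5 6
Double every second digit counting from the check-digit position (so the 1st, 3rd, 5th, ... of the partial from the right).
  doubled (with −9 where >9): 8 6 4 3 8 7 3 → sum 39
  kept as-is: 7 3 4 9 9 5 → sum 37
Total = 39 + 37 = 76.
Check digit = (10 − (76 mod 10)) mod 10 = 4.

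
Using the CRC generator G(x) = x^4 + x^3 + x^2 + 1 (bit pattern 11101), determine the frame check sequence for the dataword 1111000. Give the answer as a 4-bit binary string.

1111

Append 4 zeros: 11110000000. Divide by 11101 (XOR where the leading bit is 1):
  pos 0: 11110 XOR 11101 = 00011
  pos 3: 11000 XOR 11101 = 00101
  pos 5: 10100 XOR 11101 = 01001
  pos 6: 10010 XOR 11101 = 01111
Remainder (last 4 bits) = 1111. This is the CRC / FCS.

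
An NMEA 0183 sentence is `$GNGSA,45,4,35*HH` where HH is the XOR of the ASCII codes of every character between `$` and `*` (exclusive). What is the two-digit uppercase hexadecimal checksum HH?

43

XOR the ASCII codes of the payload characters:
  'G' = 0x47 → acc = 0x47
  'N' = 0x4E → acc = 0x09
  'G' = 0x47 → acc = 0x4E
  'S' = 0x53 → acc = 0x1D
  'A' = 0x41 → acc = 0x5C
  ',' = 0x2C → acc = 0x70
  '4' = 0x34 → acc = 0x44
  '5' = 0x35 → acc = 0x71
  ',' = 0x2C → acc = 0x5D
  '4' = 0x34 → acc = 0x69
  ',' = 0x2C → acc = 0x45
  '3' = 0x33 → acc = 0x76
  '5' = 0x35 → acc = 0x43
Checksum = 0x43.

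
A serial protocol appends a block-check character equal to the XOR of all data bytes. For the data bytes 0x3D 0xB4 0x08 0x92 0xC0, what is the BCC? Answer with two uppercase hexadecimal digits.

D3

XOR the bytes together:
  start with 0x3D
  0x3D ⊕ 0xB4 = 0x89
  0x89 ⊕ 0x08 = 0x81
  0x81 ⊕ 0x92 = 0x13
  0x13 ⊕ 0xC0 = 0xD3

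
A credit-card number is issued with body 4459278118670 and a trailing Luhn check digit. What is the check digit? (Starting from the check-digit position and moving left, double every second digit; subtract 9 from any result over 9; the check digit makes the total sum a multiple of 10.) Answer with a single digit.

Partial digits right→left: 0 7 6 8 1 1 8 7 2 9 5 4 4
Double every second digit counting from the check-digit position (so the 1st, 3rd, 5th, ... of the partial from the right).
  doubled (with −9 where >9): 0 3 2 7 4 1 8 → sum 25
  kept as-is: 7 8 1 7 9 4 → sum 36
Total = 25 + 36 = 61.
Check digit = (10 − (61 mod 10)) mod 10 = 9.

9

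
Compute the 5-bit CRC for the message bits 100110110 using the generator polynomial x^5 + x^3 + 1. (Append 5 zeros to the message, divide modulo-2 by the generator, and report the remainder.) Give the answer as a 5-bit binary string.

Append 5 zeros: 10011011000000. Divide by 101001 (XOR where the leading bit is 1):
  pos 0: 100110 XOR 101001 = 001111
  pos 2: 111111 XOR 101001 = 010110
  pos 3: 101100 XOR 101001 = 000101
  pos 6: 101000 XOR 101001 = 000001
Remainder (last 5 bits) = 00100. This is the CRC / FCS.

00100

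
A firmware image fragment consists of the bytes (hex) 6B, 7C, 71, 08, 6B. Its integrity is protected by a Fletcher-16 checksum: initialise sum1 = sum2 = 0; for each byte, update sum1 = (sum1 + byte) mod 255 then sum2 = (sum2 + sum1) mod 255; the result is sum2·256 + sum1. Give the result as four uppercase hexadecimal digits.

DACC

Running sums (mod 255):
  after byte 0 (6B): sum1=107, sum2=107
  after byte 1 (7C): sum1=231, sum2=83
  after byte 2 (71): sum1=89, sum2=172
  after byte 3 (08): sum1=97, sum2=14
  after byte 4 (6B): sum1=204, sum2=218
Checksum = sum2·256 + sum1 = 218·256 + 204 = 56012 = 0xDACC.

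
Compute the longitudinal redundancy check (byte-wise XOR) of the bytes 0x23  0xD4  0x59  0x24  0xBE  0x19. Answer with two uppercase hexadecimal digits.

XOR the bytes together:
  start with 0x23
  0x23 ⊕ 0xD4 = 0xF7
  0xF7 ⊕ 0x59 = 0xAE
  0xAE ⊕ 0x24 = 0x8A
  0x8A ⊕ 0xBE = 0x34
  0x34 ⊕ 0x19 = 0x2D

2D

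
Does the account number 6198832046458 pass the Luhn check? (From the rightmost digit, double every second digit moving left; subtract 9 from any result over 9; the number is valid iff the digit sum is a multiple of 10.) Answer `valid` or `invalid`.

From the right, keep odd positions and double even positions (subtract 9 from any doubled value over 9):
  doubled (positions 2,4,...): 1 3 0 6 7 2 → sum 19
  kept (positions 1,3,...): 8 4 4 2 8 9 6 → sum 41
Total = 60.
60 mod 10 = 0, so the number is valid.

valid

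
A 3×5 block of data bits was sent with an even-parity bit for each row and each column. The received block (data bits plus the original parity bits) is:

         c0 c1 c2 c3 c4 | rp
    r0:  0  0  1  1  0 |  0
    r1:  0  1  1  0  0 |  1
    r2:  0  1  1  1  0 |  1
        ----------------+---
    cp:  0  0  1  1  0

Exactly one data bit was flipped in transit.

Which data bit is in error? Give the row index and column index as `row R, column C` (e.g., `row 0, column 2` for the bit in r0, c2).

row 1, column 3

Recompute each row's even parity and compare to rp:
  r0: data parity 0, sent rp 0 → ok
  r1: data parity 0, sent rp 1 → mismatch
  r2: data parity 1, sent rp 1 → ok
Recompute each column's even parity and compare to cp:
  c0: data parity 0, sent cp 0 → ok
  c1: data parity 0, sent cp 0 → ok
  c2: data parity 1, sent cp 1 → ok
  c3: data parity 0, sent cp 1 → mismatch
  c4: data parity 0, sent cp 0 → ok
Exactly one row (r1) and one column (c3) fail → the flipped bit is at their intersection.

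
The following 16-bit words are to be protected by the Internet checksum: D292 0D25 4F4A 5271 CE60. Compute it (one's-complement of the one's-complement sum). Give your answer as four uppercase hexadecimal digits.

One's-complement addition (fold any carry out of bit 15 back into bit 0):
  0xD292 + 0x0D25 = 0x0DFB7
  0xDFB7 + 0x4F4A = 0x12F01 → wrap carry → 0x2F02
  0x2F02 + 0x5271 = 0x08173
  0x8173 + 0xCE60 = 0x14FD3 → wrap carry → 0x4FD4
One's-complement sum = 0x4FD4.
Checksum = ~0x4FD4 & 0xFFFF = 0xB02B.

B02B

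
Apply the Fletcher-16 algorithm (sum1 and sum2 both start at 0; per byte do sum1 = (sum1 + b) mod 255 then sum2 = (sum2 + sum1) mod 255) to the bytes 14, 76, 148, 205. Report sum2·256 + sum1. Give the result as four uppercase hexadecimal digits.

14BC

Running sums (mod 255):
  after byte 0 (14): sum1=14, sum2=14
  after byte 1 (76): sum1=90, sum2=104
  after byte 2 (148): sum1=238, sum2=87
  after byte 3 (205): sum1=188, sum2=20
Checksum = sum2·256 + sum1 = 20·256 + 188 = 5308 = 0x14BC.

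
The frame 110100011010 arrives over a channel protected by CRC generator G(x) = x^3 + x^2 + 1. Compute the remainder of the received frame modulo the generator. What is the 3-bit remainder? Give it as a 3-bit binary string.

000

Modulo-2 division of 110100011010 by 1101:
  pos 0: 1101 XOR 1101 = 0000
  pos 7: 1101 XOR 1101 = 0000
Remainder = 000 (zero — the frame passes the CRC check).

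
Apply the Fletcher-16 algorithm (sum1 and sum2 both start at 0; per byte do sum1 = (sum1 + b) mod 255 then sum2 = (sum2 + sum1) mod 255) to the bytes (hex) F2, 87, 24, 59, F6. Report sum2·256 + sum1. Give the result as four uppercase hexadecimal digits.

F2EE

Running sums (mod 255):
  after byte 0 (F2): sum1=242, sum2=242
  after byte 1 (87): sum1=122, sum2=109
  after byte 2 (24): sum1=158, sum2=12
  after byte 3 (59): sum1=247, sum2=4
  after byte 4 (F6): sum1=238, sum2=242
Checksum = sum2·256 + sum1 = 242·256 + 238 = 62190 = 0xF2EE.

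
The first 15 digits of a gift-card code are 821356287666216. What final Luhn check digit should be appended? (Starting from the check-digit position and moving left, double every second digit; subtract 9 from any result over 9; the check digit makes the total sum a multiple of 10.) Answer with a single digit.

Partial digits right→left: 6 1 2 6 6 6 7 8 2 6 5 3 1 2 8
Double every second digit counting from the check-digit position (so the 1st, 3rd, 5th, ... of the partial from the right).
  doubled (with −9 where >9): 3 4 3 5 4 1 2 7 → sum 29
  kept as-is: 1 6 6 8 6 3 2 → sum 32
Total = 29 + 32 = 61.
Check digit = (10 − (61 mod 10)) mod 10 = 9.

9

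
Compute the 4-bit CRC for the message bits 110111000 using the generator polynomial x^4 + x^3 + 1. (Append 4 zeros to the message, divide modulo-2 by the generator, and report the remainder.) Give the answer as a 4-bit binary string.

Append 4 zeros: 1101110000000. Divide by 11001 (XOR where the leading bit is 1):
  pos 0: 11011 XOR 11001 = 00010
  pos 3: 10100 XOR 11001 = 01101
  pos 4: 11010 XOR 11001 = 00011
  pos 7: 11000 XOR 11001 = 00001
Remainder (last 4 bits) = 0010. This is the CRC / FCS.

0010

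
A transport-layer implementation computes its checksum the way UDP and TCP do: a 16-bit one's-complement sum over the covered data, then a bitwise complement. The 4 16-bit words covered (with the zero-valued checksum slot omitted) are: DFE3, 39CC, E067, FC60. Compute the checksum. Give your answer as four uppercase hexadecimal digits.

0987

One's-complement addition (fold any carry out of bit 15 back into bit 0):
  0xDFE3 + 0x39CC = 0x119AF → wrap carry → 0x19B0
  0x19B0 + 0xE067 = 0x0FA17
  0xFA17 + 0xFC60 = 0x1F677 → wrap carry → 0xF678
One's-complement sum = 0xF678.
Checksum = ~0xF678 & 0xFFFF = 0x0987.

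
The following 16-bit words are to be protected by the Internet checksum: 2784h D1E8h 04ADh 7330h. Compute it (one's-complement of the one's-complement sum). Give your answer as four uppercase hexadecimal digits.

One's-complement addition (fold any carry out of bit 15 back into bit 0):
  0x2784 + 0xD1E8 = 0x0F96C
  0xF96C + 0x04AD = 0x0FE19
  0xFE19 + 0x7330 = 0x17149 → wrap carry → 0x714A
One's-complement sum = 0x714A.
Checksum = ~0x714A & 0xFFFF = 0x8EB5.

8EB5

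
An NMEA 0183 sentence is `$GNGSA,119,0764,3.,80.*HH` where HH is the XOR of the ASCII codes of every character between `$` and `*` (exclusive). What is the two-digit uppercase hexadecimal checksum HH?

XOR the ASCII codes of the payload characters:
  'G' = 0x47 → acc = 0x47
  'N' = 0x4E → acc = 0x09
  'G' = 0x47 → acc = 0x4E
  'S' = 0x53 → acc = 0x1D
  'A' = 0x41 → acc = 0x5C
  ',' = 0x2C → acc = 0x70
  '1' = 0x31 → acc = 0x41
  '1' = 0x31 → acc = 0x70
  '9' = 0x39 → acc = 0x49
  ',' = 0x2C → acc = 0x65
  '0' = 0x30 → acc = 0x55
  '7' = 0x37 → acc = 0x62
  '6' = 0x36 → acc = 0x54
  '4' = 0x34 → acc = 0x60
  ',' = 0x2C → acc = 0x4C
  '3' = 0x33 → acc = 0x7F
  '.' = 0x2E → acc = 0x51
  ',' = 0x2C → acc = 0x7D
  '8' = 0x38 → acc = 0x45
  '0' = 0x30 → acc = 0x75
  '.' = 0x2E → acc = 0x5B
Checksum = 0x5B.

5B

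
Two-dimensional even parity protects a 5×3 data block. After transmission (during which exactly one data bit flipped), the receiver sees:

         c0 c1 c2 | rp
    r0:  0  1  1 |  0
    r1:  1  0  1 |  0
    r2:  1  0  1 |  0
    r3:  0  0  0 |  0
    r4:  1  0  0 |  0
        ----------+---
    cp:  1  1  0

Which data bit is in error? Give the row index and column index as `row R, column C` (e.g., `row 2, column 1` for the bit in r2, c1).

Recompute each row's even parity and compare to rp:
  r0: data parity 0, sent rp 0 → ok
  r1: data parity 0, sent rp 0 → ok
  r2: data parity 0, sent rp 0 → ok
  r3: data parity 0, sent rp 0 → ok
  r4: data parity 1, sent rp 0 → mismatch
Recompute each column's even parity and compare to cp:
  c0: data parity 1, sent cp 1 → ok
  c1: data parity 1, sent cp 1 → ok
  c2: data parity 1, sent cp 0 → mismatch
Exactly one row (r4) and one column (c2) fail → the flipped bit is at their intersection.

row 4, column 2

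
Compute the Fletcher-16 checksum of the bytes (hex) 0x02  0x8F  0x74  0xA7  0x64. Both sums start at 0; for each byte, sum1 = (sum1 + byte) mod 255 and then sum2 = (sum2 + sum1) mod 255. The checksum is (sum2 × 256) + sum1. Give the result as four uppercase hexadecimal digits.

Running sums (mod 255):
  after byte 0 (0x02): sum1=2, sum2=2
  after byte 1 (0x8F): sum1=145, sum2=147
  after byte 2 (0x74): sum1=6, sum2=153
  after byte 3 (0xA7): sum1=173, sum2=71
  after byte 4 (0x64): sum1=18, sum2=89
Checksum = sum2·256 + sum1 = 89·256 + 18 = 22802 = 0x5912.

5912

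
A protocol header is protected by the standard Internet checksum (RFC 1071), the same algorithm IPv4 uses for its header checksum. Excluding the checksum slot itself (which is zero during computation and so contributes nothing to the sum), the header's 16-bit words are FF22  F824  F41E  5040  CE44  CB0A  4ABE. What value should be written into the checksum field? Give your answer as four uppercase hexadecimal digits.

E04A

One's-complement addition (fold any carry out of bit 15 back into bit 0):
  0xFF22 + 0xF824 = 0x1F746 → wrap carry → 0xF747
  0xF747 + 0xF41E = 0x1EB65 → wrap carry → 0xEB66
  0xEB66 + 0x5040 = 0x13BA6 → wrap carry → 0x3BA7
  0x3BA7 + 0xCE44 = 0x109EB → wrap carry → 0x09EC
  0x09EC + 0xCB0A = 0x0D4F6
  0xD4F6 + 0x4ABE = 0x11FB4 → wrap carry → 0x1FB5
One's-complement sum = 0x1FB5.
Checksum = ~0x1FB5 & 0xFFFF = 0xE04A.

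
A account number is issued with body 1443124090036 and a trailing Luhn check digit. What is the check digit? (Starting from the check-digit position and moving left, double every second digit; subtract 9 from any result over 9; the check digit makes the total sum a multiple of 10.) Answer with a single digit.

Partial digits right→left: 6 3 0 0 9 0 4 2 1 3 4 4 1
Double every second digit counting from the check-digit position (so the 1st, 3rd, 5th, ... of the partial from the right).
  doubled (with −9 where >9): 3 0 9 8 2 8 2 → sum 32
  kept as-is: 3 0 0 2 3 4 → sum 12
Total = 32 + 12 = 44.
Check digit = (10 − (44 mod 10)) mod 10 = 6.

6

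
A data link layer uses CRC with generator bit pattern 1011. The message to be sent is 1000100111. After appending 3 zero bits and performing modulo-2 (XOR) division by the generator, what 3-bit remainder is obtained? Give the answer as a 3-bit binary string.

111

Append 3 zeros: 1000100111000. Divide by 1011 (XOR where the leading bit is 1):
  pos 0: 1000 XOR 1011 = 0011
  pos 2: 1110 XOR 1011 = 0101
  pos 3: 1010 XOR 1011 = 0001
  pos 6: 1111 XOR 1011 = 0100
  pos 7: 1000 XOR 1011 = 0011
  pos 9: 1100 XOR 1011 = 0111
Remainder (last 3 bits) = 111. This is the CRC / FCS.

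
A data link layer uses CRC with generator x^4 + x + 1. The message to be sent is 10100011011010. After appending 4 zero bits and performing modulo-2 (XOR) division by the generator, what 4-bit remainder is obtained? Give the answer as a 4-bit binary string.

0100

Append 4 zeros: 101000110110100000. Divide by 10011 (XOR where the leading bit is 1):
  pos 0: 10100 XOR 10011 = 00111
  pos 2: 11101 XOR 10011 = 01110
  pos 3: 11101 XOR 10011 = 01110
  pos 4: 11100 XOR 10011 = 01111
  pos 5: 11111 XOR 10011 = 01100
  pos 6: 11001 XOR 10011 = 01010
  pos 7: 10100 XOR 10011 = 00111
  pos 9: 11110 XOR 10011 = 01101
  pos 10: 11010 XOR 10011 = 01001
  pos 11: 10010 XOR 10011 = 00001
Remainder (last 4 bits) = 0100. This is the CRC / FCS.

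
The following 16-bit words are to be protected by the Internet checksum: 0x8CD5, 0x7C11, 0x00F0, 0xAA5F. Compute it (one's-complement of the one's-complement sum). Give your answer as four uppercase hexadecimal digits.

One's-complement addition (fold any carry out of bit 15 back into bit 0):
  0x8CD5 + 0x7C11 = 0x108E6 → wrap carry → 0x08E7
  0x08E7 + 0x00F0 = 0x009D7
  0x09D7 + 0xAA5F = 0x0B436
One's-complement sum = 0xB436.
Checksum = ~0xB436 & 0xFFFF = 0x4BC9.

4BC9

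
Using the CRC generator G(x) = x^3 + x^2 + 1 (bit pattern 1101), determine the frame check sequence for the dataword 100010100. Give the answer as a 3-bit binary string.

101

Append 3 zeros: 100010100000. Divide by 1101 (XOR where the leading bit is 1):
  pos 0: 1000 XOR 1101 = 0101
  pos 1: 1011 XOR 1101 = 0110
  pos 2: 1100 XOR 1101 = 0001
  pos 5: 1100 XOR 1101 = 0001
  pos 8: 1000 XOR 1101 = 0101
Remainder (last 3 bits) = 101. This is the CRC / FCS.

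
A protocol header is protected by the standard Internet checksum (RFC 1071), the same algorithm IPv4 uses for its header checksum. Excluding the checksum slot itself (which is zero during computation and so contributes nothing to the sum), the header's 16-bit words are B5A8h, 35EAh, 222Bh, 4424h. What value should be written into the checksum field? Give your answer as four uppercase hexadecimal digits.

AE1D

One's-complement addition (fold any carry out of bit 15 back into bit 0):
  0xB5A8 + 0x35EA = 0x0EB92
  0xEB92 + 0x222B = 0x10DBD → wrap carry → 0x0DBE
  0x0DBE + 0x4424 = 0x051E2
One's-complement sum = 0x51E2.
Checksum = ~0x51E2 & 0xFFFF = 0xAE1D.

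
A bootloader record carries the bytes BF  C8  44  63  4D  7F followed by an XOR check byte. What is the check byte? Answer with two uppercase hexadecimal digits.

62

XOR the bytes together:
  start with 0xBF
  0xBF ⊕ 0xC8 = 0x77
  0x77 ⊕ 0x44 = 0x33
  0x33 ⊕ 0x63 = 0x50
  0x50 ⊕ 0x4D = 0x1D
  0x1D ⊕ 0x7F = 0x62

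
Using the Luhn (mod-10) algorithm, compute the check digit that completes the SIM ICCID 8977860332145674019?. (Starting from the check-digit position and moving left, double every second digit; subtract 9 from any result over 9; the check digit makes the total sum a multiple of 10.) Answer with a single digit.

Partial digits right→left: 9 1 0 4 7 6 5 4 1 2 3 3 0 6 8 7 7 9 8
Double every second digit counting from the check-digit position (so the 1st, 3rd, 5th, ... of the partial from the right).
  doubled (with −9 where >9): 9 0 5 1 2 6 0 7 5 7 → sum 42
  kept as-is: 1 4 6 4 2 3 6 7 9 → sum 42
Total = 42 + 42 = 84.
Check digit = (10 − (84 mod 10)) mod 10 = 6.

6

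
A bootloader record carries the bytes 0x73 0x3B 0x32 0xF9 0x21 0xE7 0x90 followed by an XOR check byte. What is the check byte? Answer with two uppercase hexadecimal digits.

D5

XOR the bytes together:
  start with 0x73
  0x73 ⊕ 0x3B = 0x48
  0x48 ⊕ 0x32 = 0x7A
  0x7A ⊕ 0xF9 = 0x83
  0x83 ⊕ 0x21 = 0xA2
  0xA2 ⊕ 0xE7 = 0x45
  0x45 ⊕ 0x90 = 0xD5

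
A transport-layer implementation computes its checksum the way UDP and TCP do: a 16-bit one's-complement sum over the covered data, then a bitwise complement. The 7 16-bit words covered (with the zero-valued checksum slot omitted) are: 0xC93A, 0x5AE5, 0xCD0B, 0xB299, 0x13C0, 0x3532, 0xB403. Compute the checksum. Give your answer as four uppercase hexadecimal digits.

5F44

One's-complement addition (fold any carry out of bit 15 back into bit 0):
  0xC93A + 0x5AE5 = 0x1241F → wrap carry → 0x2420
  0x2420 + 0xCD0B = 0x0F12B
  0xF12B + 0xB299 = 0x1A3C4 → wrap carry → 0xA3C5
  0xA3C5 + 0x13C0 = 0x0B785
  0xB785 + 0x3532 = 0x0ECB7
  0xECB7 + 0xB403 = 0x1A0BA → wrap carry → 0xA0BB
One's-complement sum = 0xA0BB.
Checksum = ~0xA0BB & 0xFFFF = 0x5F44.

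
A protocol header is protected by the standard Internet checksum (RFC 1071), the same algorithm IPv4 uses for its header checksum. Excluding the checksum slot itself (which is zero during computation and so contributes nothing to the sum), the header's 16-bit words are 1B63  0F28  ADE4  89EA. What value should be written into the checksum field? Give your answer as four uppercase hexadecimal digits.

9DA5

One's-complement addition (fold any carry out of bit 15 back into bit 0):
  0x1B63 + 0x0F28 = 0x02A8B
  0x2A8B + 0xADE4 = 0x0D86F
  0xD86F + 0x89EA = 0x16259 → wrap carry → 0x625A
One's-complement sum = 0x625A.
Checksum = ~0x625A & 0xFFFF = 0x9DA5.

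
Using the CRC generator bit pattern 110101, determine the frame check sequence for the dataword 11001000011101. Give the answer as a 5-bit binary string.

Append 5 zeros: 1100100001110100000. Divide by 110101 (XOR where the leading bit is 1):
  pos 0: 110010 XOR 110101 = 000111
  pos 3: 111000 XOR 110101 = 001101
  pos 5: 110111 XOR 110101 = 000010
  pos 9: 101010 XOR 110101 = 011111
  pos 10: 111110 XOR 110101 = 001011
  pos 12: 101100 XOR 110101 = 011001
  pos 13: 110010 XOR 110101 = 000111
Remainder (last 5 bits) = 00111. This is the CRC / FCS.

00111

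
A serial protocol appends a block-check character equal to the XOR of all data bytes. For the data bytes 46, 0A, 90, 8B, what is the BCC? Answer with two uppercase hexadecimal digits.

57

XOR the bytes together:
  start with 0x46
  0x46 ⊕ 0x0A = 0x4C
  0x4C ⊕ 0x90 = 0xDC
  0xDC ⊕ 0x8B = 0x57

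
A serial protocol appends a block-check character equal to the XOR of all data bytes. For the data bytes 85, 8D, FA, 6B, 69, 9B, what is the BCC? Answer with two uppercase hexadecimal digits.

6B

XOR the bytes together:
  start with 0x85
  0x85 ⊕ 0x8D = 0x08
  0x08 ⊕ 0xFA = 0xF2
  0xF2 ⊕ 0x6B = 0x99
  0x99 ⊕ 0x69 = 0xF0
  0xF0 ⊕ 0x9B = 0x6B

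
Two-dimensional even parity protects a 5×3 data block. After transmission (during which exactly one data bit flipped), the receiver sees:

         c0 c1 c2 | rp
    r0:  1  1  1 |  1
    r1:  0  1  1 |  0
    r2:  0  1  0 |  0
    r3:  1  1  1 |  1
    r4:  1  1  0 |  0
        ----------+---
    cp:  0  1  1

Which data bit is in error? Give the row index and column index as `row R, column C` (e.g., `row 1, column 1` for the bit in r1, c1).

row 2, column 0

Recompute each row's even parity and compare to rp:
  r0: data parity 1, sent rp 1 → ok
  r1: data parity 0, sent rp 0 → ok
  r2: data parity 1, sent rp 0 → mismatch
  r3: data parity 1, sent rp 1 → ok
  r4: data parity 0, sent rp 0 → ok
Recompute each column's even parity and compare to cp:
  c0: data parity 1, sent cp 0 → mismatch
  c1: data parity 1, sent cp 1 → ok
  c2: data parity 1, sent cp 1 → ok
Exactly one row (r2) and one column (c0) fail → the flipped bit is at their intersection.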